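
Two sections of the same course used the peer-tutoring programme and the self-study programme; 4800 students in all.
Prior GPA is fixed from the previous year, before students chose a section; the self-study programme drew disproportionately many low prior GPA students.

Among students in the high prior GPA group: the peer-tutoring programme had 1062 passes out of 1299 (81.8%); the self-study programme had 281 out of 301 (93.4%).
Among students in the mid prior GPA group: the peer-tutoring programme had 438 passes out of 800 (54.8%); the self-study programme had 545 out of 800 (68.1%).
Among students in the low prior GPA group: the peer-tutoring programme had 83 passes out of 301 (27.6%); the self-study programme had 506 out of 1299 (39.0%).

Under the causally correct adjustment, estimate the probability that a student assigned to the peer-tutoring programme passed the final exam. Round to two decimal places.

Prior GPA band is set before the teaching method has any effect — it is not caused by the teaching method — and it independently drives the outcome. That makes it a confounder, so the causal comparison is within prior GPA band levels.
Standardising the peer-tutoring programme to the population prior GPA band mix: 0.333·1062/1299 + 0.333·438/800 + 0.333·83/301 = 0.547.

0.55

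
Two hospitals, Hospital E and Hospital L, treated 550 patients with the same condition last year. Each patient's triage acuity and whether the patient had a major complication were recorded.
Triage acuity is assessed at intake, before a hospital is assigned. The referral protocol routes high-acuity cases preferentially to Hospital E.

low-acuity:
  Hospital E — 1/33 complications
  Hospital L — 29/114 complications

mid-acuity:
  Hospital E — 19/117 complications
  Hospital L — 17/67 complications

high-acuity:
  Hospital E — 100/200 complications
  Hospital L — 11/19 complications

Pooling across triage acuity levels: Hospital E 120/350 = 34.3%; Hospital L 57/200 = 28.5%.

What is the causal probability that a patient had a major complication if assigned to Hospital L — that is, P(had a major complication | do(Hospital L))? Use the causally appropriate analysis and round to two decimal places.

The imbalance in triage acuity arose from how patients were allocated, not from anything the hospital did; and triage acuity independently affects the outcome. The pooled gap is confounded — condition on triage acuity.
Standardising Hospital L to the population triage acuity mix: 0.267·29/114 + 0.335·17/67 + 0.398·11/19 = 0.383.

0.38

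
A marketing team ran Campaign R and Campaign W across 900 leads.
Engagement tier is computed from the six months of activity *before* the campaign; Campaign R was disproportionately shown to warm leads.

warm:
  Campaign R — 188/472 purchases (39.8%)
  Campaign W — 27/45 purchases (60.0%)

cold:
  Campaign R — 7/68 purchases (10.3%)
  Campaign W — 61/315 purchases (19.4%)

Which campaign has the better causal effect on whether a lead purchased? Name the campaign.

Engagement tier satisfies the back-door criterion: it is not a descendant of the campaign, and it blocks the spurious path from campaign to outcome. Adjusting for it (i.e., using the within-engagement tier rates) gives the causal effect.
Within each level — warm: 39.8% vs 60.0%; cold: 10.3% vs 19.4% — Campaign W is higher every time.

Campaign W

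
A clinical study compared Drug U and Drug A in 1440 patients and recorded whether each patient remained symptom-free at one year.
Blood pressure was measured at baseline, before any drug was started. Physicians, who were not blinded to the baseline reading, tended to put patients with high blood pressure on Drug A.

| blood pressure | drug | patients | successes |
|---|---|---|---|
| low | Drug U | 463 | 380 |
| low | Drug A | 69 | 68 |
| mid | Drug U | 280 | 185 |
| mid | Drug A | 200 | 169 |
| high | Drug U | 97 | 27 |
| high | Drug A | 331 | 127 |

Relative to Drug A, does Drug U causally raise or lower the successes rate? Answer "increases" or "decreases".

Drug A is higher inside every blood pressure stratum but Drug U is higher in aggregate. Whether to stratify depends on how blood pressure relates to the drug.
Blood pressure satisfies the back-door criterion: it is not a descendant of the drug, and it blocks the spurious path from drug to outcome. Adjusting for it (i.e., using the within-blood pressure rates) gives the causal effect.
Within each level — low: 82.1% vs 98.6%; mid: 66.1% vs 84.5%; high: 27.8% vs 38.4% — Drug A is higher every time.

decreases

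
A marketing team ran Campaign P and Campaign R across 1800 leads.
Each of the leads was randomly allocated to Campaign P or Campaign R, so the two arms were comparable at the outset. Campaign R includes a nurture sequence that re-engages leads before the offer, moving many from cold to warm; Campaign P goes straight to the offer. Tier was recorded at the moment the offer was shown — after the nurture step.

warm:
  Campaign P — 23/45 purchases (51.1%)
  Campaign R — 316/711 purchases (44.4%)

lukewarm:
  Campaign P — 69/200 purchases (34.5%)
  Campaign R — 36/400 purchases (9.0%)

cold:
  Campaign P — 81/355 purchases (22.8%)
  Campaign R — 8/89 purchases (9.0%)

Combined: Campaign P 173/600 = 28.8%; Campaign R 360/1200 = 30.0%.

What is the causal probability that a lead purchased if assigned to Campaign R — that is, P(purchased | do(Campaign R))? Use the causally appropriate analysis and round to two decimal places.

0.30

Engagement tier here is a post-treatment variable shaped by the campaign; conditioning on it would introduce bias rather than remove it. The overall comparison is the causal one.
So P(outcome | do(Campaign R)) is just the pooled rate for Campaign R: 360/1200 = 0.300.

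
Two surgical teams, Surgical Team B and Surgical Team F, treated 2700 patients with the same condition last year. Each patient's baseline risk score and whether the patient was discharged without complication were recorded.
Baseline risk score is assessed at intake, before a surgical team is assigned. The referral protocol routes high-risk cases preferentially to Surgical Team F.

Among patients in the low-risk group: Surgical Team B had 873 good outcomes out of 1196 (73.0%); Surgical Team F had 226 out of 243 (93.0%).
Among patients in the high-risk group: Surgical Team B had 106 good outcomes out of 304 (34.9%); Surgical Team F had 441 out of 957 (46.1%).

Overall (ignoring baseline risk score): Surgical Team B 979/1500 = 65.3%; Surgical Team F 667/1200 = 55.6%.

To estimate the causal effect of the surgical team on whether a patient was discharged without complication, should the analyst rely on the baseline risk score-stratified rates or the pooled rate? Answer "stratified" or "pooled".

stratified

The baseline risk score-specific comparison favours Surgical Team F throughout, but the pooled figures favour Surgical Team B. The question is whether to condition on baseline risk score.
Nothing the surgical team does changes baseline risk score; the imbalance is an allocation artefact. With baseline risk score also predicting the outcome, the pooled figure is confounded, and the within-stratum comparison is the causal one.
Within each level — low-risk: 73.0% vs 93.0%; high-risk: 34.9% vs 46.1% — Surgical Team F is higher every time.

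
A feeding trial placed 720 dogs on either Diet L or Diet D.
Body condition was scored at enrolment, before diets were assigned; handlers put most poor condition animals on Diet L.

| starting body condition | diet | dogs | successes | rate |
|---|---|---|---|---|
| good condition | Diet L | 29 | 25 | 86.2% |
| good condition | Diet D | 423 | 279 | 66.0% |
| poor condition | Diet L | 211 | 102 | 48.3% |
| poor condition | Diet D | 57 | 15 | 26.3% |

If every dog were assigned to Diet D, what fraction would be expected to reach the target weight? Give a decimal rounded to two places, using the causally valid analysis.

The starting body condition-specific comparison favours Diet L throughout, but the pooled figures favour Diet D. The question is whether to condition on starting body condition.
Starting body condition is set before the diet has any effect — it is not caused by the diet — and it independently drives the outcome. That makes it a confounder, so the causal comparison is within starting body condition levels.
Standardising Diet D to the population starting body condition mix: 0.628·279/423 + 0.372·15/57 = 0.512.

0.51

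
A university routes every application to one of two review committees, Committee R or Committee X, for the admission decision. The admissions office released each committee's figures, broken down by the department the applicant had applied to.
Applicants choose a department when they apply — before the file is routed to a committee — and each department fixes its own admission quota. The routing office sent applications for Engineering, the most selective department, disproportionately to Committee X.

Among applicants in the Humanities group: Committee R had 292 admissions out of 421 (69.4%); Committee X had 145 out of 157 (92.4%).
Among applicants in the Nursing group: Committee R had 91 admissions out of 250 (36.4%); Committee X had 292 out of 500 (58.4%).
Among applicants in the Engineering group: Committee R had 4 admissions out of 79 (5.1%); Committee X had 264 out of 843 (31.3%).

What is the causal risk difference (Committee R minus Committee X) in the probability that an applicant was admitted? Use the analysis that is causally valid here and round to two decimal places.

Department is set before the review committee has any effect — it is not caused by the review committee — and it independently drives the outcome. That makes it a confounder, so the causal comparison is within department levels.
Adjusting over the population distribution of department: 0.257·(0.694−0.924) + 0.333·(0.364−0.584) + 0.410·(0.051−0.313) = -0.240.

-0.24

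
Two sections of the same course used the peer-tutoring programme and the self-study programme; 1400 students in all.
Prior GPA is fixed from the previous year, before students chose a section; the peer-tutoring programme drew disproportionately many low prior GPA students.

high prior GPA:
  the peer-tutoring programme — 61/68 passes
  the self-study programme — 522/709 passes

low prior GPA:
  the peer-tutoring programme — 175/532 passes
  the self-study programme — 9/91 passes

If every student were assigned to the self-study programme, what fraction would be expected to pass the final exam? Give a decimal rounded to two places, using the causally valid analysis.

0.45

Prior GPA band differs across teaching methods for reasons unrelated to any effect of the teaching method itself, and it separately predicts the outcome — a classic confounder. We must compare within prior GPA band levels.
Standardising the self-study programme to the population prior GPA band mix: 0.555·522/709 + 0.445·9/91 = 0.453.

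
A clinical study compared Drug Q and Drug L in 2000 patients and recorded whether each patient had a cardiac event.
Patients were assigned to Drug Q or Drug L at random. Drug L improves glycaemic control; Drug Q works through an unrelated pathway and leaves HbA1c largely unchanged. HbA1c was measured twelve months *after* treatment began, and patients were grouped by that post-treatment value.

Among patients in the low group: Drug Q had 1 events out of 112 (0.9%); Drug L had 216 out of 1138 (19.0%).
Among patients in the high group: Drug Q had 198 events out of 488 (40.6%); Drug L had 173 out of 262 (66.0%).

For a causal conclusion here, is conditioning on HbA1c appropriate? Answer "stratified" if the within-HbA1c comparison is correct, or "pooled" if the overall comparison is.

pooled

Drug Q is lower inside every HbA1c stratum but Drug L is lower in aggregate. Whether to stratify depends on how HbA1c relates to the drug.
HbA1c is downstream of the drug. One should not condition on a consequence of treatment, so the overall rates are the right comparison.
Pooled: Drug Q 33.2% vs Drug L 27.8%; Drug L is lower overall.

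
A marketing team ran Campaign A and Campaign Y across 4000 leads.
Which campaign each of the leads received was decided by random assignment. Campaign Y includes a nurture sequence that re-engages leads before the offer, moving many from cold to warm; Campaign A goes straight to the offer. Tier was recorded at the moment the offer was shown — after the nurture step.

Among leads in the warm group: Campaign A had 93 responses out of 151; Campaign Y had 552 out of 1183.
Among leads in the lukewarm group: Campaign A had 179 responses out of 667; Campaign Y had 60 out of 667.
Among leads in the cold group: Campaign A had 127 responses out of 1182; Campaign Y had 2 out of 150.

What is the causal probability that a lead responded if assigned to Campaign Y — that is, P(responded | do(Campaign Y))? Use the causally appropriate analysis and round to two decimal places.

Campaign A is higher inside every engagement tier stratum but Campaign Y is higher in aggregate. Whether to stratify depends on how engagement tier relates to the campaign.
Because the campaign influences engagement tier, engagement tier is a post-treatment mediator, not a confounder. Stratifying on it would bias the estimate; the causal effect is the crude pooled difference.
So P(outcome | do(Campaign Y)) is just the pooled rate for Campaign Y: 614/2000 = 0.307.

0.31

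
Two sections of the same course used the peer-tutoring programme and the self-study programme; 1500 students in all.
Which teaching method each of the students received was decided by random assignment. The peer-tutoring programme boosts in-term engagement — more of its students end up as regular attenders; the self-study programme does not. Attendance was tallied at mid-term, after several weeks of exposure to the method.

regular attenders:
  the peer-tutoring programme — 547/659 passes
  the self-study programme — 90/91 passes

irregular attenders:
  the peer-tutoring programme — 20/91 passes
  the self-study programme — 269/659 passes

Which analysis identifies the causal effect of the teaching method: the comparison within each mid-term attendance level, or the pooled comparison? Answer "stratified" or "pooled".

pooled

the self-study programme is higher inside every mid-term attendance stratum but the peer-tutoring programme is higher in aggregate. Whether to stratify depends on how mid-term attendance relates to the teaching method.
Mid-term attendance here is a post-treatment variable shaped by the teaching method; conditioning on it would introduce bias rather than remove it. The overall comparison is the causal one.
Pooled: the peer-tutoring programme 75.6% vs the self-study programme 47.9%; the peer-tutoring programme is higher overall.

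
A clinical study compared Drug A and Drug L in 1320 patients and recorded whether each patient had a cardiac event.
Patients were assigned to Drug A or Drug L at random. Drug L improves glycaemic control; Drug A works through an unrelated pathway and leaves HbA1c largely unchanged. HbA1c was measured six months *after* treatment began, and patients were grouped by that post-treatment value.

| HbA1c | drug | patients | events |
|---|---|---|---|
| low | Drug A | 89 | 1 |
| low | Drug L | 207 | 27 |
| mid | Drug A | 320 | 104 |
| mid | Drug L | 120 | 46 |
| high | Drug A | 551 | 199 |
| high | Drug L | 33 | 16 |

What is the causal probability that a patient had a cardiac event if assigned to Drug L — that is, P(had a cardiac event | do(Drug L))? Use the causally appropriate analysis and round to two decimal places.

Within every HbA1c level Drug A has the lower rate, yet pooled Drug L does — Simpson's reversal.
HbA1c here is a post-treatment variable shaped by the drug; conditioning on it would introduce bias rather than remove it. The overall comparison is the causal one.
So P(outcome | do(Drug L)) is just the pooled rate for Drug L: 89/360 = 0.247.

0.25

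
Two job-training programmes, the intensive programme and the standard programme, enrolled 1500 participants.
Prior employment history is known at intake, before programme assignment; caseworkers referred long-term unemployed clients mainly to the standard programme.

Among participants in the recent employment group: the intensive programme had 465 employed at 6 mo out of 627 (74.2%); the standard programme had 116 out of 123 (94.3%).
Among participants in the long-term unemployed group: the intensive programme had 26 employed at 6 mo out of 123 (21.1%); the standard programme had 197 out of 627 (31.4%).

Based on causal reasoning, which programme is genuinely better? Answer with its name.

Prior employment history satisfies the back-door criterion: it is not a descendant of the programme, and it blocks the spurious path from programme to outcome. Adjusting for it (i.e., using the within-prior employment history rates) gives the causal effect.
Within each level — recent employment: 74.2% vs 94.3%; long-term unemployed: 21.1% vs 31.4% — the standard programme is higher every time.

the standard programme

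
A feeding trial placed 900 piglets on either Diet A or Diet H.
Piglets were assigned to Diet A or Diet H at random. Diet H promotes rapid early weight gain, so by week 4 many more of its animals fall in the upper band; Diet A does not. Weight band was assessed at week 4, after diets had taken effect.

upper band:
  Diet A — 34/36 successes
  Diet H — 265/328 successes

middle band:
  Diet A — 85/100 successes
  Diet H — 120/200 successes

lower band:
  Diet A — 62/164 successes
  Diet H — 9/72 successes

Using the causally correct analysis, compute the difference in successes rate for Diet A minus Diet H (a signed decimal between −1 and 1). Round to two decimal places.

Week-4 weight band here is a post-treatment variable shaped by the diet; conditioning on it would introduce bias rather than remove it. The overall comparison is the causal one.
The causal difference is the pooled difference: 0.603 − 0.657 = -0.053.

-0.05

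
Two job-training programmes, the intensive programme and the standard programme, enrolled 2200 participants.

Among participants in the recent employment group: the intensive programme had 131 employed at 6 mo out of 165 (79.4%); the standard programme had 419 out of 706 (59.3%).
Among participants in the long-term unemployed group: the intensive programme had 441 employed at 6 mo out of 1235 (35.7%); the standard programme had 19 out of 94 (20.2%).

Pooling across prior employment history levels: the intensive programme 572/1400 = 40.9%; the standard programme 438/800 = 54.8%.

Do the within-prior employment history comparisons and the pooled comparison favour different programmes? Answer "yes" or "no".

yes

Within each prior employment history level (recent employment 79.4% vs 59.3%; long-term unemployed 35.7% vs 20.2%), the intensive programme has the higher rate every time. Pooled: 40.9% vs 54.8% — the standard programme has the higher rate overall. The two comparisons disagree.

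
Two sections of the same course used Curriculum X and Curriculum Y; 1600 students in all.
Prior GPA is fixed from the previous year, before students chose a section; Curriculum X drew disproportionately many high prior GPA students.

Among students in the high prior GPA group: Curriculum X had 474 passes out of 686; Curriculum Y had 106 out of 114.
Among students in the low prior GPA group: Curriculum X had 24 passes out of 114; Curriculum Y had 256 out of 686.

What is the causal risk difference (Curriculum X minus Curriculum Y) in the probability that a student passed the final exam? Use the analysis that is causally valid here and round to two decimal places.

Prior GPA band differs across teaching methods for reasons unrelated to any effect of the teaching method itself, and it separately predicts the outcome — a classic confounder. We must compare within prior GPA band levels.
Adjusting over the population distribution of prior GPA band: 0.500·(0.691−0.930) + 0.500·(0.211−0.373) = -0.201.

-0.20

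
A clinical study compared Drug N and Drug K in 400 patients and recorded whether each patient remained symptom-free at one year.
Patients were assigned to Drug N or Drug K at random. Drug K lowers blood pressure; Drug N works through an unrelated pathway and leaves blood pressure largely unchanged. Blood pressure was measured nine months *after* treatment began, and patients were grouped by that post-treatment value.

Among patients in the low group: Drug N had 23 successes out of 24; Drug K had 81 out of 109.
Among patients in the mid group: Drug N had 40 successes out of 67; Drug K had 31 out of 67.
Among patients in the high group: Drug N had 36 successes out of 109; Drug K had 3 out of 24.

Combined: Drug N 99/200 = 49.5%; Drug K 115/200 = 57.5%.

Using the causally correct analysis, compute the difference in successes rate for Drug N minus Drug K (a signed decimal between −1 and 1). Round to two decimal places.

The blood pressure-specific comparison favours Drug N throughout, but the pooled figures favour Drug K. The question is whether to condition on blood pressure.
Stratifying would compare drugs among patients the drugs themselves sorted into blood pressure groups — a form of selection on an intermediate. The unconditioned pooled rates give the total causal effect.
The causal difference is the pooled difference: 0.495 − 0.575 = -0.080.

-0.08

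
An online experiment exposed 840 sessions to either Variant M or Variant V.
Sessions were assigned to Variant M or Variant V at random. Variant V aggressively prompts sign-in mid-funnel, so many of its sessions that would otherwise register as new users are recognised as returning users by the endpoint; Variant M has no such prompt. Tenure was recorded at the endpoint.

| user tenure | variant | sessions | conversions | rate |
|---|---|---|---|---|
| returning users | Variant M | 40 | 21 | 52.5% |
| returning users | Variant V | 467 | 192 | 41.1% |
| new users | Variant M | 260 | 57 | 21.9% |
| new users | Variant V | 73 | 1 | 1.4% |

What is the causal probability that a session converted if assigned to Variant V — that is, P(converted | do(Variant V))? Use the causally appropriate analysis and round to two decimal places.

The stratified and pooled comparisons disagree (Variant M wins within each user tenure; Variant V wins overall), so the answer turns on the causal role of user tenure.
User tenure is recorded after the variant and is itself shifted by it — it sits on the causal path from variant to outcome. Conditioning on a mediator would strip out part of the effect we want; the pooled comparison gives the total causal effect.
So P(outcome | do(Variant V)) is just the pooled rate for Variant V: 193/540 = 0.357.

0.36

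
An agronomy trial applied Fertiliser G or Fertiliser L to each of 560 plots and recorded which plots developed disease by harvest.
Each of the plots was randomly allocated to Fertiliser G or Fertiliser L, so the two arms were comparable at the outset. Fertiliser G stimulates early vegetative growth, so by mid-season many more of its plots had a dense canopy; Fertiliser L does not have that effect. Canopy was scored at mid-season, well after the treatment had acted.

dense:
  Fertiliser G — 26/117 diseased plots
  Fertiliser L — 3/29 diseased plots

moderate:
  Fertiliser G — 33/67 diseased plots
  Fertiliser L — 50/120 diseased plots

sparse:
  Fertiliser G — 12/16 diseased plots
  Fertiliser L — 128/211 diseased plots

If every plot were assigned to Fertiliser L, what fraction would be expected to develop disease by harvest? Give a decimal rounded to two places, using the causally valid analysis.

0.50

The stratified and pooled comparisons disagree (Fertiliser L wins within each mid-season canopy; Fertiliser G wins overall), so the answer turns on the causal role of mid-season canopy.
Mid-season canopy is recorded after the fertiliser and is itself shifted by it — it sits on the causal path from fertiliser to outcome. Conditioning on a mediator would strip out part of the effect we want; the pooled comparison gives the total causal effect.
So P(outcome | do(Fertiliser L)) is just the pooled rate for Fertiliser L: 181/360 = 0.503.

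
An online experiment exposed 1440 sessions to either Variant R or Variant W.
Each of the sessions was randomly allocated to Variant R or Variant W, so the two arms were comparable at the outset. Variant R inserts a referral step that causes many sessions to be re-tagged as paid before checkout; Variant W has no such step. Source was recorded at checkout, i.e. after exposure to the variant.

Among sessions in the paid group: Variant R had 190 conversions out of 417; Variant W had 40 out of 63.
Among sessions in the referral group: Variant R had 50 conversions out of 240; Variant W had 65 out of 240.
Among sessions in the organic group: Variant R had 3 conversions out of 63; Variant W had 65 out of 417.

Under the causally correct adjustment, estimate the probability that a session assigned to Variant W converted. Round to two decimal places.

Because the variant influences traffic source, traffic source is a post-treatment mediator, not a confounder. Stratifying on it would bias the estimate; the causal effect is the crude pooled difference.
So P(outcome | do(Variant W)) is just the pooled rate for Variant W: 170/720 = 0.236.

0.24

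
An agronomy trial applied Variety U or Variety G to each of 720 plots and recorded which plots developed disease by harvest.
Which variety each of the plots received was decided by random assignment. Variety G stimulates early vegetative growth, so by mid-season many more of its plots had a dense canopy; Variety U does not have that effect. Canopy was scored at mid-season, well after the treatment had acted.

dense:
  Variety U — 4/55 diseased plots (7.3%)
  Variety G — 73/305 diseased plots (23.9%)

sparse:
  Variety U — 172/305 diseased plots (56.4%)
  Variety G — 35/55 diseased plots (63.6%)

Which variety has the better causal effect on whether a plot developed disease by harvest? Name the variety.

Because the variety influences mid-season canopy, mid-season canopy is a post-treatment mediator, not a confounder. Stratifying on it would bias the estimate; the causal effect is the crude pooled difference.
Pooled: Variety U 48.9% vs Variety G 30.0%; Variety G is lower overall.

Variety G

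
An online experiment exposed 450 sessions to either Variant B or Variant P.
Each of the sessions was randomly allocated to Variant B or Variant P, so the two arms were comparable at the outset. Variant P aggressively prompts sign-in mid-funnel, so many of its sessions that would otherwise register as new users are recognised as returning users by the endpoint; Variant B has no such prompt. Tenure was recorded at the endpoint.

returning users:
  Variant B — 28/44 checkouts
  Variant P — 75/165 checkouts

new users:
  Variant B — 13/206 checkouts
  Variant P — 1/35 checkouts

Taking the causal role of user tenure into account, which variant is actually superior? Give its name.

The user tenure-specific comparison favours Variant B throughout, but the pooled figures favour Variant P. The question is whether to condition on user tenure.
User tenure lies on the pathway variant → user tenure → outcome, so adjusting for it blocks the indirect effect. For the total causal effect of variant, use the unadjusted pooled rates.
Pooled: Variant B 16.4% vs Variant P 38.0%; Variant P is higher overall.

Variant P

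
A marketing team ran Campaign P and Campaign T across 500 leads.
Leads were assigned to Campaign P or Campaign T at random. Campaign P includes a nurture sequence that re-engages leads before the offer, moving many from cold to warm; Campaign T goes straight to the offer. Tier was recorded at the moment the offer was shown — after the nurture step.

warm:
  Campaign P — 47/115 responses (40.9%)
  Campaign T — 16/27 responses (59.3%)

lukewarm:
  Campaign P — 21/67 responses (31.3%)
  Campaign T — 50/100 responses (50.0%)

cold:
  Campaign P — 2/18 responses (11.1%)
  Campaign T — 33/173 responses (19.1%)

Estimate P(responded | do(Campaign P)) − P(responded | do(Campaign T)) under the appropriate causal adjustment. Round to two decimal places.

+0.02

The stratified and pooled comparisons disagree (Campaign T wins within each engagement tier; Campaign P wins overall), so the answer turns on the causal role of engagement tier.
Because the campaign influences engagement tier, engagement tier is a post-treatment mediator, not a confounder. Stratifying on it would bias the estimate; the causal effect is the crude pooled difference.
The causal difference is the pooled difference: 0.350 − 0.330 = +0.020.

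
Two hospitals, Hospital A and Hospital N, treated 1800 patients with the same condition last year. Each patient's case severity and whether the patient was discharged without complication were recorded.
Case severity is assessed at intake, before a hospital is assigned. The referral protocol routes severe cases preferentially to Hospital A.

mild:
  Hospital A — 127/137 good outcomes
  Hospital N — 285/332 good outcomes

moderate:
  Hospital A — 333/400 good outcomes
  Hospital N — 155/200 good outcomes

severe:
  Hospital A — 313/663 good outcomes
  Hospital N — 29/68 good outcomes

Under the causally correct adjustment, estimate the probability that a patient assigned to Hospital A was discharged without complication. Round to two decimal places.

Case severity differs across hospitals for reasons unrelated to any effect of the hospital itself, and it separately predicts the outcome — a classic confounder. We must compare within case severity levels.
Standardising Hospital A to the population case severity mix: 0.261·127/137 + 0.333·333/400 + 0.406·313/663 = 0.711.

0.71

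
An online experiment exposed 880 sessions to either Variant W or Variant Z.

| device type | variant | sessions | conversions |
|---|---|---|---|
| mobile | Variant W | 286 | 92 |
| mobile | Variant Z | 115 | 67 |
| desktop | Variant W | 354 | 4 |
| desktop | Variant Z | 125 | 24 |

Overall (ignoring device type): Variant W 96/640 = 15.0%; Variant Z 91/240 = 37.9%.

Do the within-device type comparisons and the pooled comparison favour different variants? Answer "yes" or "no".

no

Within each device type level (mobile 32.2% vs 58.3%; desktop 1.1% vs 19.2%), Variant Z has the higher rate every time. Pooled: 15.0% vs 37.9% — Variant Z has the higher rate overall. They agree.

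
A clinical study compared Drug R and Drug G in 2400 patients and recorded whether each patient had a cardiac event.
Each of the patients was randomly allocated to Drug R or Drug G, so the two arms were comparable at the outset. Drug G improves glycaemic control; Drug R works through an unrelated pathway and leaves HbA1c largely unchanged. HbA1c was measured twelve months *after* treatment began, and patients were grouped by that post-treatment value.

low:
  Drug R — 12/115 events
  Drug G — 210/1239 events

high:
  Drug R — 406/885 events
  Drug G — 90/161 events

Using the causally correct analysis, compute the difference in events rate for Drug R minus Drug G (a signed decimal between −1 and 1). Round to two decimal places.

+0.20

Drug R is lower inside every HbA1c stratum but Drug G is lower in aggregate. Whether to stratify depends on how HbA1c relates to the drug.
HbA1c is recorded after the drug and is itself shifted by it — it sits on the causal path from drug to outcome. Conditioning on a mediator would strip out part of the effect we want; the pooled comparison gives the total causal effect.
The causal difference is the pooled difference: 0.418 − 0.214 = +0.204.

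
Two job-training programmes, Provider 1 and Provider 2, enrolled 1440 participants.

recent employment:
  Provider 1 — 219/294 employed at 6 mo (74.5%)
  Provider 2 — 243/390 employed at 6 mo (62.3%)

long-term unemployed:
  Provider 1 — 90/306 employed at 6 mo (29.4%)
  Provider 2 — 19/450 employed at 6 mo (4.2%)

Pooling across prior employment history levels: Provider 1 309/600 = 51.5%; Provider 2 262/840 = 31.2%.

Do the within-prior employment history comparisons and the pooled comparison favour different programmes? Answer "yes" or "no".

no

Within each prior employment history level (recent employment 74.5% vs 62.3%; long-term unemployed 29.4% vs 4.2%), Provider 1 has the higher rate every time. Pooled: 51.5% vs 31.2% — Provider 1 has the higher rate overall. They agree.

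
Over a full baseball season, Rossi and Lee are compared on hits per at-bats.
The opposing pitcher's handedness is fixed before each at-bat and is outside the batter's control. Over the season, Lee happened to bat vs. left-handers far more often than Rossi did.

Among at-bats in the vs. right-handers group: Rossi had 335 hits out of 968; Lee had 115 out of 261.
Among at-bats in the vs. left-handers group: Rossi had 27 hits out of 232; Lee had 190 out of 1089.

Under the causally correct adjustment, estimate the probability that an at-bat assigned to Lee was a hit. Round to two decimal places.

The stratified and pooled comparisons disagree (Lee wins within each pitcher handedness; Rossi wins overall), so the answer turns on the causal role of pitcher handedness.
Here pitcher handedness is a common cause — it drives both which player a case falls under and the outcome. The crude comparison mixes populations; the stratum-specific rates are the causally relevant ones.
Standardising Lee to the population pitcher handedness mix: 0.482·115/261 + 0.518·190/1089 = 0.303.

0.30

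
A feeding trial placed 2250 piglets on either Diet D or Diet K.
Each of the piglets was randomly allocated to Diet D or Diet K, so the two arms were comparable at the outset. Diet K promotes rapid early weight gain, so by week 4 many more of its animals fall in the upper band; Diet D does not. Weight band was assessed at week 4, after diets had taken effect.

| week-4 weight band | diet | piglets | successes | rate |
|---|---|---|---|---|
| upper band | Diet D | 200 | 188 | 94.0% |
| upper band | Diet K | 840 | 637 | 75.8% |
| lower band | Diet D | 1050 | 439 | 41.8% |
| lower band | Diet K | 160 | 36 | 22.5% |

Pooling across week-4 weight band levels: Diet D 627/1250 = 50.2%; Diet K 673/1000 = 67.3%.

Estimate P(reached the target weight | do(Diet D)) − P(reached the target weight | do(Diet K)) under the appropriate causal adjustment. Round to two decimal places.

-0.17

Diet D is higher inside every week-4 weight band stratum but Diet K is higher in aggregate. Whether to stratify depends on how week-4 weight band relates to the diet.
Week-4 weight band here is a post-treatment variable shaped by the diet; conditioning on it would introduce bias rather than remove it. The overall comparison is the causal one.
The causal difference is the pooled difference: 0.502 − 0.673 = -0.171.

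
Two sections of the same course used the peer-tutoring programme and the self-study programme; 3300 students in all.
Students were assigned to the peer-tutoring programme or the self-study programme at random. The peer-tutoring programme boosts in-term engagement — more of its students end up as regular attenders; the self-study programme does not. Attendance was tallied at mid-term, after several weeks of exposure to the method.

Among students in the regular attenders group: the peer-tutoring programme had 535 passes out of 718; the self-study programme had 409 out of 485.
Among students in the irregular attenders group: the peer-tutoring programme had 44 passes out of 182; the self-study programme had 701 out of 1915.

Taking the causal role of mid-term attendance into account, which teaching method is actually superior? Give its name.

the peer-tutoring programme

Because the teaching method influences mid-term attendance, mid-term attendance is a post-treatment mediator, not a confounder. Stratifying on it would bias the estimate; the causal effect is the crude pooled difference.
Pooled: the peer-tutoring programme 64.3% vs the self-study programme 46.2%; the peer-tutoring programme is higher overall.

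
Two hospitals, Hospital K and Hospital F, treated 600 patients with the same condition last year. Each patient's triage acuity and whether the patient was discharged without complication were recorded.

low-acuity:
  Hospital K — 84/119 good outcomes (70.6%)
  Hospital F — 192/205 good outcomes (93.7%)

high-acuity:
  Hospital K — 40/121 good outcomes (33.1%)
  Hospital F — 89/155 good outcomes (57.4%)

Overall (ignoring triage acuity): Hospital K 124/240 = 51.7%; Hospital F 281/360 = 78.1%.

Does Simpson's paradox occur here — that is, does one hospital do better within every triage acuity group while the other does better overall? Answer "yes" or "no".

no

Within each triage acuity level (low-acuity 70.6% vs 93.7%; high-acuity 33.1% vs 57.4%), Hospital F has the higher rate every time. Pooled: 51.7% vs 78.1% — Hospital F has the higher rate overall. They agree.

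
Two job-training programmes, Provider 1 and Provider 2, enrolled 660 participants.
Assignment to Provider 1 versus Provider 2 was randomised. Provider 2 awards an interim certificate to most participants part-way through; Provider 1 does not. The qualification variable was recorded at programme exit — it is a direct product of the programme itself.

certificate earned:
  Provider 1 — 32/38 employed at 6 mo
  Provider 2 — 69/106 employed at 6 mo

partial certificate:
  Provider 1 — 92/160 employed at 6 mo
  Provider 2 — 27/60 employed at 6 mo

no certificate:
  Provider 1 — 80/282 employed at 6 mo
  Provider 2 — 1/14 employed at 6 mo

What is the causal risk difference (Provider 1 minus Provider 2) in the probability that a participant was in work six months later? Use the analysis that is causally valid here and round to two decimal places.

The stratified and pooled comparisons disagree (Provider 1 wins within each qualification attained during the programme; Provider 2 wins overall), so the answer turns on the causal role of qualification attained during the programme.
Qualification attained during the programme here is a post-treatment variable shaped by the programme; conditioning on it would introduce bias rather than remove it. The overall comparison is the causal one.
The causal difference is the pooled difference: 0.425 − 0.539 = -0.114.

-0.11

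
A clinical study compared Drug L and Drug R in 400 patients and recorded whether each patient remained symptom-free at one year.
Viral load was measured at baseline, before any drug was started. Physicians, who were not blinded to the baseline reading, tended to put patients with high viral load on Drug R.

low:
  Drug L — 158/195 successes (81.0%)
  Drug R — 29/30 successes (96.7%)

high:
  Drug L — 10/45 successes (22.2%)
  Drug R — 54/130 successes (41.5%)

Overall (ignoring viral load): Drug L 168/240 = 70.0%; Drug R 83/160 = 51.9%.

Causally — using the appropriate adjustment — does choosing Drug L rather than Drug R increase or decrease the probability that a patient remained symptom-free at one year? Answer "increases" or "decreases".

decreases

Here viral load is a common cause — it drives both which drug a case falls under and the outcome. The crude comparison mixes populations; the stratum-specific rates are the causally relevant ones.
Within each level — low: 81.0% vs 96.7%; high: 22.2% vs 41.5% — Drug R is higher every time.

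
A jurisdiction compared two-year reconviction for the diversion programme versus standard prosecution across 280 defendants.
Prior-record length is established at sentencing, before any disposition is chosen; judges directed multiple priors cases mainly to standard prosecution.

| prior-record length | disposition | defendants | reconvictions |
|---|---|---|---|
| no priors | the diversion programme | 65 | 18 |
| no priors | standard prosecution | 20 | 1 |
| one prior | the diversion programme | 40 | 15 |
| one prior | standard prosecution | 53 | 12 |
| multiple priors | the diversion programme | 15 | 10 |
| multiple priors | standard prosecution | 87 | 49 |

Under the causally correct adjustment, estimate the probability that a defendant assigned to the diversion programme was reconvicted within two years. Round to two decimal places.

0.45

Here prior-record length is a common cause — it drives both which disposition a case falls under and the outcome. The crude comparison mixes populations; the stratum-specific rates are the causally relevant ones.
Standardising the diversion programme to the population prior-record length mix: 0.304·18/65 + 0.332·15/40 + 0.364·10/15 = 0.451.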